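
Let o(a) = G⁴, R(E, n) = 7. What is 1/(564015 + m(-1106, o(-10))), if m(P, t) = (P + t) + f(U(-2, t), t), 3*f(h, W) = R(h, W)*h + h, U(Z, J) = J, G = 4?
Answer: 3/1691543 ≈ 1.7735e-6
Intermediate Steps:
o(a) = 256 (o(a) = 4⁴ = 256)
f(h, W) = 8*h/3 (f(h, W) = (7*h + h)/3 = (8*h)/3 = 8*h/3)
m(P, t) = P + 11*t/3 (m(P, t) = (P + t) + 8*t/3 = P + 11*t/3)
1/(564015 + m(-1106, o(-10))) = 1/(564015 + (-1106 + (11/3)*256)) = 1/(564015 + (-1106 + 2816/3)) = 1/(564015 - 502/3) = 1/(1691543/3) = 3/1691543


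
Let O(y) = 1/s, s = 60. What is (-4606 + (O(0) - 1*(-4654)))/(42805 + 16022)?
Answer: 2881/3529620 ≈ 0.00081624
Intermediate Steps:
O(y) = 1/60
(-4606 + (O(0) - 1*(-4654)))/(42805 + 16022) = (-4606 + (1/60 - 1*(-4654)))/(42805 + 16022) = (-4606 + (1/60 + 4654))/58827 = (-4606 + 279241/60)*(1/58827) = (2881/60)*(1/58827) = 2881/3529620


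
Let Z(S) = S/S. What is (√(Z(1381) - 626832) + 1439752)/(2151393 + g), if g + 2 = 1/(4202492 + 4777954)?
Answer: 12929615089392/19320450700387 + 8980446*I*√626831/19320450700387 ≈ 0.66922 + 0.00036801*I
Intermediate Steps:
g = -17960891/8980446 (g = -2 + 1/(4202492 + 4777954) = -2 + 1/8980446 = -17960891/8980446 ≈ -2.0000)
Z(S) = 1
(√(Z(1381) - 626832) + 1439752)/(2151393 + g) = (√(1 - 626832) + 1439752)/(2151393 - 17960891/8980446) = (√(-626831) + 1439752)/(19320450700387/8980446) = (I*√626831 + 1439752)*(8980446/19320450700387) = (1439752 + I*√626831)*(8980446/19320450700387) = 12929615089392/19320450700387 + 8980446*I*√626831/19320450700387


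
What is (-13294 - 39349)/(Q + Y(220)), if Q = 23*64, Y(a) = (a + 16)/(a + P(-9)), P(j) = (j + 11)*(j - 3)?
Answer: -2579507/72187 ≈ -35.734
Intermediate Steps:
P(j) = (-3 + j)*(11 + j) (P(j) = (11 + j)*(-3 + j) = (-3 + j)*(11 + j))
Y(a) = (16 + a)/(-24 + a) (Y(a) = (a + 16)/(a + (-33 + (-9)² + 8*(-9))) = (16 + a)/(a + (-33 + 81 - 72)) = (16 + a)/(a - 24) = (16 + a)/(-24 + a))
Q = 1472
(-13294 - 39349)/(Q + Y(220)) = (-13294 - 39349)/(1472 + (16 + 220)/(-24 + 220)) = -52643/(1472 + 236/196) = -52643/(1472 + (1/196)*236) = -52643/(1472 + 59/49) = -52643/72187/49 = -52643*49/72187 = -2579507/72187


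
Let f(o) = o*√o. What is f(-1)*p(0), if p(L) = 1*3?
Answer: -3*I ≈ -3.0*I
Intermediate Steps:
f(o) = o^(3/2)
p(L) = 3
f(-1)*p(0) = (-1)^(3/2)*3 = -I*3 = -3*I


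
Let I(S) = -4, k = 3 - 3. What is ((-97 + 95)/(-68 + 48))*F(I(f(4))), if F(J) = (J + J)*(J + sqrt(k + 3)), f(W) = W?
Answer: 16/5 - 4*sqrt(3)/5 ≈ 1.8144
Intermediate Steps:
k = 0
F(J) = 2*J*(J + sqrt(3)) (F(J) = (J + J)*(J + sqrt(0 + 3)) = (2*J)*(J + sqrt(3)) = 2*J*(J + sqrt(3)))
((-97 + 95)/(-68 + 48))*F(I(f(4))) = ((-97 + 95)/(-68 + 48))*(2*(-4)*(-4 + sqrt(3))) = (-2/(-20))*(32 - 8*sqrt(3)) = (-2*(-1/20))*(32 - 8*sqrt(3)) = (32 - 8*sqrt(3))/10 = 16/5 - 4*sqrt(3)/5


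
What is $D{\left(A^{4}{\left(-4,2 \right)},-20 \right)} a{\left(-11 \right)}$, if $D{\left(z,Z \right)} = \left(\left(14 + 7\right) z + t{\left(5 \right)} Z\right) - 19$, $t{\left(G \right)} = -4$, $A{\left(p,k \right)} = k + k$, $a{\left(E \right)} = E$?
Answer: $-59807$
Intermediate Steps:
$A{\left(p,k \right)} = 2 k$
$D{\left(z,Z \right)} = -19 - 4 Z + 21 z$ ($D{\left(z,Z \right)} = \left(\left(14 + 7\right) z - 4 Z\right) - 19 = \left(21 z - 4 Z\right) - 19 = \left(- 4 Z + 21 z\right) - 19 = -19 - 4 Z + 21 z$)
$D{\left(A^{4}{\left(-4,2 \right)},-20 \right)} a{\left(-11 \right)} = \left(-19 - -80 + 21 \left(2 \cdot 2\right)^{4}\right) \left(-11\right) = \left(-19 + 80 + 21 \cdot 4^{4}\right) \left(-11\right) = \left(-19 + 80 + 21 \cdot 256\right) \left(-11\right) = \left(-19 + 80 + 5376\right) \left(-11\right) = 5437 \left(-11\right) = -59807$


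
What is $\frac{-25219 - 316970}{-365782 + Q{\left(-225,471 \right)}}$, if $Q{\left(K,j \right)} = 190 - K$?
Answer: $\frac{114063}{121789} \approx 0.93656$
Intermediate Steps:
$\frac{-25219 - 316970}{-365782 + Q{\left(-225,471 \right)}} = \frac{-25219 - 316970}{-365782 + \left(190 - -225\right)} = - \frac{342189}{-365782 + \left(190 + 225\right)} = - \frac{342189}{-365782 + 415} = - \frac{342189}{-365367} = \left(-342189\right) \left(- \frac{1}{365367}\right) = \frac{114063}{121789}$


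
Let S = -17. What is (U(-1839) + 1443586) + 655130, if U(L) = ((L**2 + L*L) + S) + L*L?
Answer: 12244462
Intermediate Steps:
U(L) = -17 + 3*L**2 (U(L) = ((L**2 + L*L) - 17) + L*L = ((L**2 + L**2) - 17) + L**2 = (2*L**2 - 17) + L**2 = (-17 + 2*L**2) + L**2 = -17 + 3*L**2)
(U(-1839) + 1443586) + 655130 = ((-17 + 3*(-1839)**2) + 1443586) + 655130 = ((-17 + 3*3381921) + 1443586) + 655130 = ((-17 + 10145763) + 1443586) + 655130 = (10145746 + 1443586) + 655130 = 11589332 + 655130 = 12244462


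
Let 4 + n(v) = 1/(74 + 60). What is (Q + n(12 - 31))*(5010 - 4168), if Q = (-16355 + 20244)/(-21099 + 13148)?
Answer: -2010237531/532717 ≈ -3773.6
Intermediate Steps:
n(v) = -535/134 (n(v) = -4 + 1/(74 + 60) = -4 + 1/134 = -535/134)
Q = -3889/7951 (Q = 3889/(-7951) = 3889*(-1/7951) = -3889/7951 ≈ -0.48912)
(Q + n(12 - 31))*(5010 - 4168) = (-3889/7951 - 535/134)*(5010 - 4168) = -4774911/1065434*842 = -2010237531/532717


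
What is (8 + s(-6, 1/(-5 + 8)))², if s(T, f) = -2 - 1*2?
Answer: 16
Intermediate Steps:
s(T, f) = -4 (s(T, f) = -2 - 2 = -4)
(8 + s(-6, 1/(-5 + 8)))² = (8 - 4)² = 4² = 16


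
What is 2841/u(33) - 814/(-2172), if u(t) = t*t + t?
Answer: 295165/101541 ≈ 2.9069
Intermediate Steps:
u(t) = t + t² (u(t) = t² + t = t + t²)
2841/u(33) - 814/(-2172) = 2841/((33*(1 + 33))) - 814/(-2172) = 2841/((33*34)) - 814*(-1/2172) = 2841/1122 + 407/1086 = 2841*(1/1122) + 407/1086 = 947/374 + 407/1086 = 295165/101541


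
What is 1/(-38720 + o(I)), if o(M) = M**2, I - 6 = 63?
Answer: -1/33959 ≈ -2.9447e-5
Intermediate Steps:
I = 69 (I = 6 + 63 = 69)
1/(-38720 + o(I)) = 1/(-38720 + 69**2) = 1/(-38720 + 4761) = 1/(-33959) = -1/33959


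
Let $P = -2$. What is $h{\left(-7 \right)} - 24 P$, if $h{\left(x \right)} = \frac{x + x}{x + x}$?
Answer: $49$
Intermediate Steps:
$h{\left(x \right)} = 1$ ($h{\left(x \right)} = \frac{2 x}{2 x} = 2 x \frac{1}{2 x} = 1$)
$h{\left(-7 \right)} - 24 P = 1 - -48 = 1 + 48 = 49$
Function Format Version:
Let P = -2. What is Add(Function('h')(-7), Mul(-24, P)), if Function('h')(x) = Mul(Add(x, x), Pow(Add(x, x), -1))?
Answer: 49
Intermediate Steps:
Function('h')(x) = 1 (Function('h')(x) = Mul(Mul(2, x), Pow(Mul(2, x), -1)) = Mul(Mul(2, x), Mul(Rational(1, 2), Pow(x, -1))) = 1)
Add(Function('h')(-7), Mul(-24, P)) = Add(1, Mul(-24, -2)) = Add(1, 48) = 49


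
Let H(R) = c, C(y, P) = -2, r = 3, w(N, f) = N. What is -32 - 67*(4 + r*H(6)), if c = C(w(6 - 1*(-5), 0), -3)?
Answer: 102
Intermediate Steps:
c = -2
H(R) = -2
-32 - 67*(4 + r*H(6)) = -32 - 67*(4 + 3*(-2)) = -32 - 67*(4 - 6) = -32 - 67*(-2) = -32 + 134 = 102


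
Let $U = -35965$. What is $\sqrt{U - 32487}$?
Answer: $2 i \sqrt{17113} \approx 261.63 i$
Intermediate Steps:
$\sqrt{U - 32487} = \sqrt{-35965 - 32487} = \sqrt{-68452} = 2 i \sqrt{17113}$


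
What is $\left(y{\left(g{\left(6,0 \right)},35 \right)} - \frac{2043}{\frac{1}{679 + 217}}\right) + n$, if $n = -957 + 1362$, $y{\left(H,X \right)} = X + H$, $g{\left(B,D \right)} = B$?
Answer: $-1830082$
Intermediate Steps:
$y{\left(H,X \right)} = H + X$
$n = 405$
$\left(y{\left(g{\left(6,0 \right)},35 \right)} - \frac{2043}{\frac{1}{679 + 217}}\right) + n = \left(\left(6 + 35\right) - \frac{2043}{\frac{1}{679 + 217}}\right) + 405 = \left(41 - \frac{2043}{\frac{1}{896}}\right) + 405 = \left(41 - 2043 \frac{1}{\frac{1}{896}}\right) + 405 = \left(41 - 1830528\right) + 405 = -1830487 + 405 = -1830082$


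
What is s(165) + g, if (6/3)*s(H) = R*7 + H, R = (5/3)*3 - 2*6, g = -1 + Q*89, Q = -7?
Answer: -566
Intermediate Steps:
g = -624 (g = -1 - 7*89 = -1 - 623 = -624)
R = -7 (R = (5*(⅓))*3 - 12 = (5/3)*3 - 12 = 5 - 12 = -7)
s(H) = -49/2 + H/2 (s(H) = (-7*7 + H)/2 = (-49 + H)/2 = -49/2 + H/2)
s(165) + g = (-49/2 + (½)*165) - 624 = (-49/2 + 165/2) - 624 = 58 - 624 = -566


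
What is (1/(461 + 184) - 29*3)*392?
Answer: -21996688/645 ≈ -34103.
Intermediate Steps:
(1/(461 + 184) - 29*3)*392 = (1/645 - 87)*392 = -56114/645*392 = -21996688/645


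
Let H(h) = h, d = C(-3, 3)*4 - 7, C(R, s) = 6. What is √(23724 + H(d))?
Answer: √23741 ≈ 154.08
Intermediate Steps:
d = 17 (d = 6*4 - 7 = 24 - 7 = 17)
√(23724 + H(d)) = √(23724 + 17) = √23741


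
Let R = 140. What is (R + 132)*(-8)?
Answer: -2176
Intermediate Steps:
(R + 132)*(-8) = (140 + 132)*(-8) = 272*(-8) = -2176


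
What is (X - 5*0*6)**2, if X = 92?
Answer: 8464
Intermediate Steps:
(X - 5*0*6)**2 = (92 - 5*0*6)**2 = (92 + 0*6)**2 = (92 + 0)**2 = 92**2 = 8464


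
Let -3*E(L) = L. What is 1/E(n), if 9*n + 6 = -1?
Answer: 27/7 ≈ 3.8571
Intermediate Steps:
n = -7/9 (n = -2/3 + (1/9)*(-1) = -2/3 - 1/9 = -7/9 ≈ -0.77778)
E(L) = -L/3
1/E(n) = 1/(-1/3*(-7/9)) = 1/(7/27) = 27/7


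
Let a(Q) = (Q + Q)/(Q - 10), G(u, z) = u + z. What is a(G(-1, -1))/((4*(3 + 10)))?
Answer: 1/156 ≈ 0.0064103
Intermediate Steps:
a(Q) = 2*Q/(-10 + Q) (a(Q) = (2*Q)/(-10 + Q) = 2*Q/(-10 + Q))
a(G(-1, -1))/((4*(3 + 10))) = (2*(-1 - 1)/(-10 + (-1 - 1)))/((4*(3 + 10))) = (2*(-2)/(-10 - 2))/((4*13)) = (2*(-2)/(-12))/52 = (2*(-2)*(-1/12))*(1/52) = (1/3)*(1/52) = 1/156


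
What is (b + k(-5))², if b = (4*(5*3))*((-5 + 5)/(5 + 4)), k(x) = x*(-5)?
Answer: 625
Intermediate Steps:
k(x) = -5*x
b = 0 (b = (4*15)*(0/9) = 60*(0*(⅑)) = 60*0 = 0)
(b + k(-5))² = (0 - 5*(-5))² = (0 + 25)² = 25² = 625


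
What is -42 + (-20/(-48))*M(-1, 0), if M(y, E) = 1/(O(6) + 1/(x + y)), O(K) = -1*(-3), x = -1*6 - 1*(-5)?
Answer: -251/6 ≈ -41.833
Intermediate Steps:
x = -1 (x = -6 + 5 = -1)
O(K) = 3
M(y, E) = 1/(3 + 1/(-1 + y))
-42 + (-20/(-48))*M(-1, 0) = -42 + (-20/(-48))*((-1 - 1)/(-2 + 3*(-1))) = -42 + (-20*(-1/48))*(-2/(-2 - 3)) = -42 + 5*(-2/(-5))/12 = -42 + 5*(-1/5*(-2))/12 = -42 + (5/12)*(2/5) = -42 + 1/6 = -251/6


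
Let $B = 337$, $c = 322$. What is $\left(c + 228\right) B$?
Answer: $185350$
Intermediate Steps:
$\left(c + 228\right) B = \left(322 + 228\right) 337 = 550 \cdot 337 = 185350$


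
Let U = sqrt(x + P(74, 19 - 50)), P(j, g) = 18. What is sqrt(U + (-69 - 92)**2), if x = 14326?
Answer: sqrt(25921 + 2*sqrt(3586)) ≈ 161.37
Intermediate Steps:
U = 2*sqrt(3586) (U = sqrt(14326 + 18) = sqrt(14344) = 2*sqrt(3586) ≈ 119.77)
sqrt(U + (-69 - 92)**2) = sqrt(2*sqrt(3586) + (-69 - 92)**2) = sqrt(2*sqrt(3586) + (-161)**2) = sqrt(2*sqrt(3586) + 25921) = sqrt(25921 + 2*sqrt(3586))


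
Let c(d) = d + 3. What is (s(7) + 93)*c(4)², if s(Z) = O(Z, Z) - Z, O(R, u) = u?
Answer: 4557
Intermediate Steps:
c(d) = 3 + d
s(Z) = 0 (s(Z) = Z - Z = 0)
(s(7) + 93)*c(4)² = (0 + 93)*(3 + 4)² = 93*7² = 93*49 = 4557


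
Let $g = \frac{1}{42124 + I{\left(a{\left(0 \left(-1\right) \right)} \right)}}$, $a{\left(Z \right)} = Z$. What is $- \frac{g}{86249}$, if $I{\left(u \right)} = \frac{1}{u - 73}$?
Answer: $- \frac{73}{265220073699} \approx -2.7524 \cdot 10^{-10}$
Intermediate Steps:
$I{\left(u \right)} = \frac{1}{-73 + u}$
$g = \frac{73}{3075051}$ ($g = \frac{1}{42124 + \frac{1}{-73 + 0 \left(-1\right)}} = \frac{1}{42124 + \frac{1}{-73 + 0}} = \frac{1}{42124 + \frac{1}{-73}} = \frac{1}{42124 - \frac{1}{73}} = \frac{1}{\frac{3075051}{73}} = \frac{73}{3075051} \approx 2.3739 \cdot 10^{-5}$)
$- \frac{g}{86249} = - \frac{73}{3075051 \cdot 86249} = \left(-1\right) \frac{73}{265220073699} = - \frac{73}{265220073699}$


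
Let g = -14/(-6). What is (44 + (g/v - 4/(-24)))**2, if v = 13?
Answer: 1329409/676 ≈ 1966.6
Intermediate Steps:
g = 7/3 (g = -14*(-1/6) = 7/3 ≈ 2.3333)
(44 + (g/v - 4/(-24)))**2 = (44 + ((7/3)/13 - 4/(-24)))**2 = (44 + ((7/3)*(1/13) - 4*(-1/24)))**2 = (44 + (7/39 + 1/6))**2 = (44 + 9/26)**2 = (1153/26)**2 = 1329409/676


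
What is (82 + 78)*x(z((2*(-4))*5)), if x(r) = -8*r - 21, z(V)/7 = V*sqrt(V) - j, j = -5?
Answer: -48160 + 716800*I*sqrt(10) ≈ -48160.0 + 2.2667e+6*I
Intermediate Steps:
z(V) = 35 + 7*V**(3/2) (z(V) = 7*(V*sqrt(V) - 1*(-5)) = 7*(V**(3/2) + 5) = 7*(5 + V**(3/2)) = 35 + 7*V**(3/2))
x(r) = -21 - 8*r
(82 + 78)*x(z((2*(-4))*5)) = (82 + 78)*(-21 - 8*(35 + 7*((2*(-4))*5)**(3/2))) = 160*(-21 - 8*(35 + 7*(-8*5)**(3/2))) = 160*(-21 - 8*(35 + 7*(-40)**(3/2))) = 160*(-21 - 8*(35 + 7*(-80*I*sqrt(10)))) = 160*(-21 - 8*(35 - 560*I*sqrt(10))) = 160*(-21 + (-280 + 4480*I*sqrt(10))) = 160*(-301 + 4480*I*sqrt(10)) = -48160 + 716800*I*sqrt(10)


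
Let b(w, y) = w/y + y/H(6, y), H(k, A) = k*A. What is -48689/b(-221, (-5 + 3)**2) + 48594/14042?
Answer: 588315135/662983 ≈ 887.38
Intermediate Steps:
H(k, A) = A*k
b(w, y) = 1/6 + w/y (b(w, y) = w/y + y/((y*6)) = w/y + y/((6*y)) = w/y + y*(1/(6*y)) = w/y + 1/6 = 1/6 + w/y)
-48689/b(-221, (-5 + 3)**2) + 48594/14042 = -48689*(-5 + 3)**2/(-221 + (-5 + 3)**2/6) + 48594/14042 = -48689*4/(-221 + (1/6)*(-2)**2) + 48594*(1/14042) = -48689*4/(-221 + (1/6)*4) + 3471/1003 = -48689*4/(-221 + 2/3) + 3471/1003 = -48689/((1/4)*(-661/3)) + 3471/1003 = -48689/(-661/12) + 3471/1003 = -48689*(-12/661) + 3471/1003 = 584268/661 + 3471/1003 = 588315135/662983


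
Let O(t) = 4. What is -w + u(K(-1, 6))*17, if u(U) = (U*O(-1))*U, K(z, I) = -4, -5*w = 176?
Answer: 5616/5 ≈ 1123.2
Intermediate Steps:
w = -176/5 (w = -⅕*176 = -176/5 ≈ -35.200)
u(U) = 4*U² (u(U) = (U*4)*U = (4*U)*U = 4*U²)
-w + u(K(-1, 6))*17 = -1*(-176/5) + (4*(-4)²)*17 = 176/5 + (4*16)*17 = 176/5 + 64*17 = 176/5 + 1088 = 5616/5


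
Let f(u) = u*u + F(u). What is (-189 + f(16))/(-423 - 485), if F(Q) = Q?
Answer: -83/908 ≈ -0.091410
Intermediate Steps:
f(u) = u + u² (f(u) = u*u + u = u² + u = u + u²)
(-189 + f(16))/(-423 - 485) = (-189 + 16*(1 + 16))/(-423 - 485) = (-189 + 16*17)/(-908) = (-189 + 272)*(-1/908) = 83*(-1/908) = -83/908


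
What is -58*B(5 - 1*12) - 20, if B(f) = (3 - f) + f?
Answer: -194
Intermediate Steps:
B(f) = 3
-58*B(5 - 1*12) - 20 = -58*3 - 20 = -174 - 20 = -194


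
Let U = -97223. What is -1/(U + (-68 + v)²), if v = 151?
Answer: 1/90334 ≈ 1.1070e-5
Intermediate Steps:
-1/(U + (-68 + v)²) = -1/(-97223 + (-68 + 151)²) = -1/(-97223 + 83²) = -1/(-97223 + 6889) = -1/(-90334) = -1*(-1/90334) = 1/90334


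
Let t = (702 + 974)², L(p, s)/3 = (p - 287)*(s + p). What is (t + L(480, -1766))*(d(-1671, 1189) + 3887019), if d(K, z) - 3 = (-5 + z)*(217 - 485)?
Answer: 7369245069220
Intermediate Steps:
d(K, z) = 1343 - 268*z (d(K, z) = 3 + (-5 + z)*(217 - 485) = 3 + (-5 + z)*(-268) = 3 + (1340 - 268*z) = 1343 - 268*z)
L(p, s) = 3*(-287 + p)*(p + s) (L(p, s) = 3*((p - 287)*(s + p)) = 3*((-287 + p)*(p + s)) = 3*(-287 + p)*(p + s))
t = 2808976 (t = 1676² = 2808976)
(t + L(480, -1766))*(d(-1671, 1189) + 3887019) = (2808976 + (-861*480 - 861*(-1766) + 3*480² + 3*480*(-1766)))*((1343 - 268*1189) + 3887019) = (2808976 + (-413280 + 1520526 + 3*230400 - 2543040))*((1343 - 318652) + 3887019) = (2808976 + (-413280 + 1520526 + 691200 - 2543040))*(-317309 + 3887019) = (2808976 - 744594)*3569710 = 2064382*3569710 = 7369245069220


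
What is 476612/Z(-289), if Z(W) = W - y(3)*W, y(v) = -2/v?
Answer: -84108/85 ≈ -989.51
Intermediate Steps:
Z(W) = 5*W/3 (Z(W) = W - (-2/3)*W = W - (-2*1/3)*W = W - (-2)*W/3 = W + 2*W/3 = 5*W/3)
476612/Z(-289) = 476612/(((5/3)*(-289))) = 476612/(-1445/3) = 476612*(-3/1445) = -84108/85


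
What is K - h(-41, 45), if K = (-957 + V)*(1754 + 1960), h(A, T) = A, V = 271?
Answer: -2547763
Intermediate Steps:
K = -2547804 (K = (-957 + 271)*(1754 + 1960) = -686*3714 = -2547804)
K - h(-41, 45) = -2547804 - 1*(-41) = -2547804 + 41 = -2547763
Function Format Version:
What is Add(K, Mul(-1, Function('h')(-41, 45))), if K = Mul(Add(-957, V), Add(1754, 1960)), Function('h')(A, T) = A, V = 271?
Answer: -2547763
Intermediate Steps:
K = -2547804 (K = Mul(Add(-957, 271), Add(1754, 1960)) = Mul(-686, 3714) = -2547804)
Add(K, Mul(-1, Function('h')(-41, 45))) = Add(-2547804, Mul(-1, -41)) = Add(-2547804, 41) = -2547763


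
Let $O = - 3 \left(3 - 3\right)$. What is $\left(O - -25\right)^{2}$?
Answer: $625$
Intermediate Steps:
$O = 0$ ($O = - 3 \left(3 - 3\right) = \left(-3\right) 0 = 0$)
$\left(O - -25\right)^{2} = \left(0 - -25\right)^{2} = \left(0 + 25\right)^{2} = 25^{2} = 625$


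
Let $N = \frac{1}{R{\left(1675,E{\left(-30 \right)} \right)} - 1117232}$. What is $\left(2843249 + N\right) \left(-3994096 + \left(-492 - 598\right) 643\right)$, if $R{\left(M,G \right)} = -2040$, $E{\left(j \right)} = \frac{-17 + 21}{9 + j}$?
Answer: $- \frac{7470557114848722141}{559636} \approx -1.3349 \cdot 10^{13}$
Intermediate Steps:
$E{\left(j \right)} = \frac{4}{9 + j}$
$N = - \frac{1}{1119272}$ ($N = \frac{1}{-2040 - 1117232} = \frac{1}{-1119272} = - \frac{1}{1119272} \approx -8.9344 \cdot 10^{-7}$)
$\left(2843249 + N\right) \left(-3994096 + \left(-492 - 598\right) 643\right) = \left(2843249 - \frac{1}{1119272}\right) \left(-3994096 + \left(-492 - 598\right) 643\right) = \frac{3182368994727 \left(-3994096 - 700870\right)}{1119272} = \frac{3182368994727}{1119272} \left(-4694966\right) = - \frac{7470557114848722141}{559636}$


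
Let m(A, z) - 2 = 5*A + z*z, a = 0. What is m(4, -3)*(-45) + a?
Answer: -1395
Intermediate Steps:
m(A, z) = 2 + z² + 5*A (m(A, z) = 2 + (5*A + z*z) = 2 + (5*A + z²) = 2 + (z² + 5*A) = 2 + z² + 5*A)
m(4, -3)*(-45) + a = (2 + (-3)² + 5*4)*(-45) + 0 = (2 + 9 + 20)*(-45) + 0 = 31*(-45) + 0 = -1395 + 0 = -1395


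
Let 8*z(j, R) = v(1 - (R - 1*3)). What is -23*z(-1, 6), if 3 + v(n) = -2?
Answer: 115/8 ≈ 14.375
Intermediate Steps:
v(n) = -5 (v(n) = -3 - 2 = -5)
z(j, R) = -5/8 (z(j, R) = (1/8)*(-5) = -5/8)
-23*z(-1, 6) = -23*(-5/8) = 115/8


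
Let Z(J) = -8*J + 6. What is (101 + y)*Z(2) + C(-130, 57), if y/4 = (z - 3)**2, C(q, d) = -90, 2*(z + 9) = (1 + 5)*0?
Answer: -6860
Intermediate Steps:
z = -9 (z = -9 + ((1 + 5)*0)/2 = -9 + (6*0)/2 = -9 + (1/2)*0 = -9 + 0 = -9)
y = 576 (y = 4*(-9 - 3)**2 = 4*(-12)**2 = 4*144 = 576)
Z(J) = 6 - 8*J
(101 + y)*Z(2) + C(-130, 57) = (101 + 576)*(6 - 8*2) - 90 = 677*(6 - 16) - 90 = 677*(-10) - 90 = -6770 - 90 = -6860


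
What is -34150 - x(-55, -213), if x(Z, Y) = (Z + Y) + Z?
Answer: -33827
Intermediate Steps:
x(Z, Y) = Y + 2*Z (x(Z, Y) = (Y + Z) + Z = Y + 2*Z)
-34150 - x(-55, -213) = -34150 - (-213 + 2*(-55)) = -34150 - (-213 - 110) = -34150 - 1*(-323) = -34150 + 323 = -33827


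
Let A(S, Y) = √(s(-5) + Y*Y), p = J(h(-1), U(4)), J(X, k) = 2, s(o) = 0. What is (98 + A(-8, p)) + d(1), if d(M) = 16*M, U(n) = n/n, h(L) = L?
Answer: 116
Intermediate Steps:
U(n) = 1
p = 2
A(S, Y) = √(Y²) (A(S, Y) = √(0 + Y*Y) = √(0 + Y²) = √(Y²))
(98 + A(-8, p)) + d(1) = (98 + √(2²)) + 16*1 = (98 + √4) + 16 = (98 + 2) + 16 = 100 + 16 = 116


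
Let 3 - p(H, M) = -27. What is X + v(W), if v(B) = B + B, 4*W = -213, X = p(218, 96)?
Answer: -153/2 ≈ -76.500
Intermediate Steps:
p(H, M) = 30 (p(H, M) = 3 - 1*(-27) = 3 + 27 = 30)
X = 30
W = -213/4 (W = (¼)*(-213) = -213/4 ≈ -53.250)
v(B) = 2*B
X + v(W) = 30 + 2*(-213/4) = 30 - 213/2 = -153/2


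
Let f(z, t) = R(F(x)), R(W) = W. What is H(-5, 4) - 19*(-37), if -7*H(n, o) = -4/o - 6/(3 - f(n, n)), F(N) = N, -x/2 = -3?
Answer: 4920/7 ≈ 702.86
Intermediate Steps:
x = 6 (x = -2*(-3) = 6)
f(z, t) = 6
H(n, o) = -2/7 + 4/(7*o) (H(n, o) = -(-4/o - 6/(3 - 1*6))/7 = -(-4/o - 6/(3 - 6))/7 = -(-4/o - 6/(-3))/7 = -(-4/o - 6*(-⅓))/7 = -(-4/o + 2)/7 = -(2 - 4/o)/7 = -2/7 + 4/(7*o))
H(-5, 4) - 19*(-37) = (2/7)*(2 - 1*4)/4 - 19*(-37) = (2/7)*(¼)*(2 - 4) + 703 = (2/7)*(¼)*(-2) + 703 = -⅐ + 703 = 4920/7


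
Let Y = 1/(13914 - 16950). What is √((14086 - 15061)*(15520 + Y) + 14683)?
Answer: I*√3870577293187/506 ≈ 3888.1*I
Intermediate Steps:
Y = -1/3036 (Y = 1/(-3036) = -1/3036 ≈ -0.00032938)
√((14086 - 15061)*(15520 + Y) + 14683) = √((14086 - 15061)*(15520 - 1/3036) + 14683) = √(-975*47118719/3036 + 14683) = √(-15313583675/1012 + 14683) = √(-15298724479/1012) = I*√3870577293187/506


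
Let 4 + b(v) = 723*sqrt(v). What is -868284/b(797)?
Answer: -3473136/416614997 - 627769332*sqrt(797)/416614997 ≈ -42.548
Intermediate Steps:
b(v) = -4 + 723*sqrt(v)
-868284/b(797) = -868284/(-4 + 723*sqrt(797))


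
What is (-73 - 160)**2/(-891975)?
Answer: -54289/891975 ≈ -0.060864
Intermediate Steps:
(-73 - 160)**2/(-891975) = (-233)**2*(-1/891975) = 54289*(-1/891975) = -54289/891975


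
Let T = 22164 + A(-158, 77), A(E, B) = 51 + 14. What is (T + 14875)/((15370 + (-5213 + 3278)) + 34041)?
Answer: 9276/11869 ≈ 0.78153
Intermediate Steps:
A(E, B) = 65
T = 22229 (T = 22164 + 65 = 22229)
(T + 14875)/((15370 + (-5213 + 3278)) + 34041) = (22229 + 14875)/((15370 + (-5213 + 3278)) + 34041) = 37104/((15370 - 1935) + 34041) = 37104/(13435 + 34041) = 37104/47476 = 37104*(1/47476) = 9276/11869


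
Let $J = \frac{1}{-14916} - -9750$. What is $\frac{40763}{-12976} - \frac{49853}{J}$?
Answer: $- \frac{15577252759885}{1887112643024} \approx -8.2545$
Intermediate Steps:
$J = \frac{145430999}{14916}$ ($J = - \frac{1}{14916} + 9750 = \frac{145430999}{14916} \approx 9750.0$)
$\frac{40763}{-12976} - \frac{49853}{J} = \frac{40763}{-12976} - \frac{49853}{\frac{145430999}{14916}} = 40763 \left(- \frac{1}{12976}\right) - \frac{743607348}{145430999} = - \frac{40763}{12976} - \frac{743607348}{145430999} = - \frac{15577252759885}{1887112643024}$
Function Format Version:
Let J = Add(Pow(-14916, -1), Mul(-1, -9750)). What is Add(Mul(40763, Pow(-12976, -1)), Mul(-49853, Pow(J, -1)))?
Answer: Rational(-15577252759885, 1887112643024) ≈ -8.2545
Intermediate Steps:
J = Rational(145430999, 14916) (J = Add(Rational(-1, 14916), 9750) = Rational(145430999, 14916) ≈ 9750.0)
Add(Mul(40763, Pow(-12976, -1)), Mul(-49853, Pow(J, -1))) = Add(Mul(40763, Pow(-12976, -1)), Mul(-49853, Pow(Rational(145430999, 14916), -1))) = Add(Mul(40763, Rational(-1, 12976)), Mul(-49853, Rational(14916, 145430999))) = Add(Rational(-40763, 12976), Rational(-743607348, 145430999)) = Rational(-15577252759885, 1887112643024)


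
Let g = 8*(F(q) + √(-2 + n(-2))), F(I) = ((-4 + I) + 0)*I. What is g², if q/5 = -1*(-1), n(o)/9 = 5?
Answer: 4352 + 640*√43 ≈ 8548.8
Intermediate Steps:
n(o) = 45 (n(o) = 9*5 = 45)
q = 5 (q = 5*(-1*(-1)) = 5*1 = 5)
F(I) = I*(-4 + I) (F(I) = (-4 + I)*I = I*(-4 + I))
g = 40 + 8*√43 (g = 8*(5*(-4 + 5) + √(-2 + 45)) = 8*(5*1 + √43) = 8*(5 + √43) = 40 + 8*√43 ≈ 92.459)
g² = (40 + 8*√43)²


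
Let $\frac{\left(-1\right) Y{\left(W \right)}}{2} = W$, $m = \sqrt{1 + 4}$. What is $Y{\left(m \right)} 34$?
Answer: $- 68 \sqrt{5} \approx -152.05$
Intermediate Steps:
$m = \sqrt{5} \approx 2.2361$
$Y{\left(W \right)} = - 2 W$
$Y{\left(m \right)} 34 = - 2 \sqrt{5} \cdot 34 = - 68 \sqrt{5}$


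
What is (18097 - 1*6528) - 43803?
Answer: -32234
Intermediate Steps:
(18097 - 1*6528) - 43803 = (18097 - 6528) - 43803 = 11569 - 43803 = -32234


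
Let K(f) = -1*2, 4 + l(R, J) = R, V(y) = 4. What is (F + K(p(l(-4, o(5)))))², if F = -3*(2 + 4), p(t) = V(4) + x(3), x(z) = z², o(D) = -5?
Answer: 400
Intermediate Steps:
l(R, J) = -4 + R
p(t) = 13 (p(t) = 4 + 3² = 4 + 9 = 13)
K(f) = -2
F = -18 (F = -3*6 = -18)
(F + K(p(l(-4, o(5)))))² = (-18 - 2)² = (-20)² = 400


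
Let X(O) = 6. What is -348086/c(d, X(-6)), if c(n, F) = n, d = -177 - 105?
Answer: 174043/141 ≈ 1234.3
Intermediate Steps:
d = -282
-348086/c(d, X(-6)) = -348086/(-282) = -348086*(-1/282) = 174043/141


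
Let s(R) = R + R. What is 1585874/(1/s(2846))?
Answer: 9026794808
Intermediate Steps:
s(R) = 2*R
1585874/(1/s(2846)) = 1585874/(1/(2*2846)) = 1585874/(1/5692) = 1585874*5692 = 9026794808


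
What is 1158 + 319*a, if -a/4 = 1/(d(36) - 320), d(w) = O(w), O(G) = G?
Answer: 82537/71 ≈ 1162.5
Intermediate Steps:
d(w) = w
a = 1/71 (a = -4/(36 - 320) = -4/(-284) = -4*(-1/284) = 1/71 ≈ 0.014085)
1158 + 319*a = 1158 + 319*(1/71) = 1158 + 319/71 = 82537/71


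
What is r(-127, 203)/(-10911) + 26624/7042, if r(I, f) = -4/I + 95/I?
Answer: 18446718875/4879039137 ≈ 3.7808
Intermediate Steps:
r(I, f) = 91/I
r(-127, 203)/(-10911) + 26624/7042 = (91/(-127))/(-10911) + 26624/7042 = (91*(-1/127))*(-1/10911) + 26624*(1/7042) = -91/127*(-1/10911) + 13312/3521 = 91/1385697 + 13312/3521 = 18446718875/4879039137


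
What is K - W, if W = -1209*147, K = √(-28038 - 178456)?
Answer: 177723 + 67*I*√46 ≈ 1.7772e+5 + 454.42*I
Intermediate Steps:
K = 67*I*√46 (K = √(-206494) = 67*I*√46 ≈ 454.42*I)
W = -177723
K - W = 67*I*√46 - 1*(-177723) = 67*I*√46 + 177723 = 177723 + 67*I*√46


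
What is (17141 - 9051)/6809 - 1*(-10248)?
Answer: 69786722/6809 ≈ 10249.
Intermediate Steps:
(17141 - 9051)/6809 - 1*(-10248) = 8090*(1/6809) + 10248 = 8090/6809 + 10248 = 69786722/6809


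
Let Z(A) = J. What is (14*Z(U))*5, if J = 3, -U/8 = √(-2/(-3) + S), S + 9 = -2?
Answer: 210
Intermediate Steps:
S = -11 (S = -9 - 2 = -11)
U = -8*I*√93/3 (U = -8*√(-2/(-3) - 11) = -8*√(-2*(-⅓) - 11) = -8*√(⅔ - 11) = -8*I*√93/3 ≈ -25.716*I)
Z(A) = 3
(14*Z(U))*5 = (14*3)*5 = 42*5 = 210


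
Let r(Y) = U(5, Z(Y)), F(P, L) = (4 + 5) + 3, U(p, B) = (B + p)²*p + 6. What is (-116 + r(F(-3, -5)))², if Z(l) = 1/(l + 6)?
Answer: 33235225/104976 ≈ 316.60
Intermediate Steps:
Z(l) = 1/(6 + l)
U(p, B) = 6 + p*(B + p)² (U(p, B) = p*(B + p)² + 6 = 6 + p*(B + p)²)
F(P, L) = 12 (F(P, L) = 9 + 3 = 12)
r(Y) = 6 + 5*(5 + 1/(6 + Y))² (r(Y) = 6 + 5*(1/(6 + Y) + 5)² = 6 + 5*(5 + 1/(6 + Y))²)
(-116 + r(F(-3, -5)))² = (-116 + (5021 + 131*12² + 1622*12)/(36 + 12² + 12*12))² = (-116 + (5021 + 131*144 + 19464)/(36 + 144 + 144))² = (-116 + (5021 + 18864 + 19464)/324)² = (-116 + (1/324)*43349)² = (-116 + 43349/324)² = (5765/324)² = 33235225/104976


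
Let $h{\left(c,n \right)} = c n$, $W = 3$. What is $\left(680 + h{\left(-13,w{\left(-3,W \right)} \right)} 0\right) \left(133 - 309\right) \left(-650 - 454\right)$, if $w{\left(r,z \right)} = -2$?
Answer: $132126720$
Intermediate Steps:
$\left(680 + h{\left(-13,w{\left(-3,W \right)} \right)} 0\right) \left(133 - 309\right) \left(-650 - 454\right) = \left(680 + \left(-13\right) \left(-2\right) 0\right) \left(133 - 309\right) \left(-650 - 454\right) = \left(680 + 26 \cdot 0\right) \left(\left(-176\right) \left(-1104\right)\right) = \left(680 + 0\right) 194304 = 680 \cdot 194304 = 132126720$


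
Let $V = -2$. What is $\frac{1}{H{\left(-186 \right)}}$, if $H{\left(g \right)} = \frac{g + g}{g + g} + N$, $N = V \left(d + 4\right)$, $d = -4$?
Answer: $1$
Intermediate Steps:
$N = 0$ ($N = - 2 \left(-4 + 4\right) = \left(-2\right) 0 = 0$)
$H{\left(g \right)} = 1$ ($H{\left(g \right)} = \frac{g + g}{g + g} + 0 = \frac{2 g}{2 g} + 0 = 2 g \frac{1}{2 g} + 0 = 1 + 0 = 1$)
$\frac{1}{H{\left(-186 \right)}} = 1^{-1} = 1$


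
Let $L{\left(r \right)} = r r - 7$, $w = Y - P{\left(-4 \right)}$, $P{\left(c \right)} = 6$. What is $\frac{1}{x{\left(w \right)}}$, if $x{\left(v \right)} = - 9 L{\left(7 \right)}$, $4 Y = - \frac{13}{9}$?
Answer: $- \frac{1}{378} \approx -0.0026455$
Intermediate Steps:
$Y = - \frac{13}{36}$ ($Y = \frac{\left(-13\right) \frac{1}{9}}{4} = \frac{1}{4} \left(- \frac{13}{9}\right) = - \frac{13}{36} \approx -0.36111$)
$w = - \frac{229}{36}$ ($w = - \frac{13}{36} - 6 = - \frac{229}{36} \approx -6.3611$)
$L{\left(r \right)} = -7 + r^{2}$ ($L{\left(r \right)} = r^{2} - 7 = -7 + r^{2}$)
$x{\left(v \right)} = -378$ ($x{\left(v \right)} = - 9 \left(-7 + 7^{2}\right) = - 9 \left(-7 + 49\right) = \left(-9\right) 42 = -378$)
$\frac{1}{x{\left(w \right)}} = \frac{1}{-378} = - \frac{1}{378}$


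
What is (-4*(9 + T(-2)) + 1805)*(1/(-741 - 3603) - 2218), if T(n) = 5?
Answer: -5617200919/1448 ≈ -3.8793e+6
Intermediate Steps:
(-4*(9 + T(-2)) + 1805)*(1/(-741 - 3603) - 2218) = (-4*(9 + 5) + 1805)*(1/(-741 - 3603) - 2218) = (-4*14 + 1805)*(1/(-4344) - 2218) = (-56 + 1805)*(-1/4344 - 2218) = 1749*(-9634993/4344) = -5617200919/1448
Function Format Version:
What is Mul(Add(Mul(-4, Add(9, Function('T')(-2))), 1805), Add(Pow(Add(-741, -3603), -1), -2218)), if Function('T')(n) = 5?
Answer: Rational(-5617200919, 1448) ≈ -3.8793e+6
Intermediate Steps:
Mul(Add(Mul(-4, Add(9, Function('T')(-2))), 1805), Add(Pow(Add(-741, -3603), -1), -2218)) = Mul(Add(Mul(-4, Add(9, 5)), 1805), Add(Pow(Add(-741, -3603), -1), -2218)) = Mul(Add(Mul(-4, 14), 1805), Add(Pow(-4344, -1), -2218)) = Mul(Add(-56, 1805), Add(Rational(-1, 4344), -2218)) = Mul(1749, Rational(-9634993, 4344)) = Rational(-5617200919, 1448)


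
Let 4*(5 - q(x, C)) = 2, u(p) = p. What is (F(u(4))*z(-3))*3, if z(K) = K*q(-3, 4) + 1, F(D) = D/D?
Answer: -75/2 ≈ -37.500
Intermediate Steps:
q(x, C) = 9/2 (q(x, C) = 5 - ¼*2 = 5 - ½ = 9/2)
F(D) = 1
z(K) = 1 + 9*K/2 (z(K) = K*(9/2) + 1 = 9*K/2 + 1 = 1 + 9*K/2)
(F(u(4))*z(-3))*3 = (1*(1 + (9/2)*(-3)))*3 = (1*(1 - 27/2))*3 = (1*(-25/2))*3 = -25/2*3 = -75/2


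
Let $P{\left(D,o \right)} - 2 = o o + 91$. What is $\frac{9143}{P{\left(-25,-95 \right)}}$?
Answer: $\frac{9143}{9118} \approx 1.0027$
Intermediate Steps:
$P{\left(D,o \right)} = 93 + o^{2}$ ($P{\left(D,o \right)} = 2 + \left(o o + 91\right) = 2 + \left(o^{2} + 91\right) = 2 + \left(91 + o^{2}\right) = 93 + o^{2}$)
$\frac{9143}{P{\left(-25,-95 \right)}} = \frac{9143}{93 + \left(-95\right)^{2}} = \frac{9143}{93 + 9025} = \frac{9143}{9118}$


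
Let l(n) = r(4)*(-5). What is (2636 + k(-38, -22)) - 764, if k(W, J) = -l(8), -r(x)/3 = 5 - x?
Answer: 1857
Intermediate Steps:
r(x) = -15 + 3*x (r(x) = -3*(5 - x) = -15 + 3*x)
l(n) = 15 (l(n) = (-15 + 3*4)*(-5) = (-15 + 12)*(-5) = -3*(-5) = 15)
k(W, J) = -15 (k(W, J) = -1*15 = -15)
(2636 + k(-38, -22)) - 764 = (2636 - 15) - 764 = 2621 - 764 = 1857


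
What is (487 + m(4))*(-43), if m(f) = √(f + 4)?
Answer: -20941 - 86*√2 ≈ -21063.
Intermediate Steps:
m(f) = √(4 + f)
(487 + m(4))*(-43) = (487 + √(4 + 4))*(-43) = (487 + √8)*(-43) = (487 + 2*√2)*(-43) = -20941 - 86*√2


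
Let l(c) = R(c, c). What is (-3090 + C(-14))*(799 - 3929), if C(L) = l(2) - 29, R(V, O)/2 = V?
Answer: 9749950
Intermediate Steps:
R(V, O) = 2*V
l(c) = 2*c
C(L) = -25 (C(L) = 2*2 - 29 = 4 - 29 = -25)
(-3090 + C(-14))*(799 - 3929) = (-3090 - 25)*(799 - 3929) = -3115*(-3130) = 9749950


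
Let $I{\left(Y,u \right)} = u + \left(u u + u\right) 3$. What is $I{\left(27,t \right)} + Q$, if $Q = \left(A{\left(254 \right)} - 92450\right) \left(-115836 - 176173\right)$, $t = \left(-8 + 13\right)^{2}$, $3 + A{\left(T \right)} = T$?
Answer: $26922939766$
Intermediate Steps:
$A{\left(T \right)} = -3 + T$
$t = 25$ ($t = 5^{2} = 25$)
$I{\left(Y,u \right)} = 3 u^{2} + 4 u$ ($I{\left(Y,u \right)} = u + \left(u^{2} + u\right) 3 = u + \left(u + u^{2}\right) 3 = u + \left(3 u + 3 u^{2}\right) = 3 u^{2} + 4 u$)
$Q = 26922937791$ ($Q = \left(\left(-3 + 254\right) - 92450\right) \left(-115836 - 176173\right) = \left(251 - 92450\right) \left(-292009\right) = \left(-92199\right) \left(-292009\right) = 26922937791$)
$I{\left(27,t \right)} + Q = 25 \left(4 + 3 \cdot 25\right) + 26922937791 = 25 \left(4 + 75\right) + 26922937791 = 25 \cdot 79 + 26922937791 = 1975 + 26922937791 = 26922939766$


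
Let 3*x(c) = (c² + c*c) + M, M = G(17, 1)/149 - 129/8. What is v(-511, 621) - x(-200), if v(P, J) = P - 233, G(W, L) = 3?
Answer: -98001347/3576 ≈ -27405.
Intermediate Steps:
M = -19197/1192 (M = 3/149 - 129/8 = -19197/1192 ≈ -16.105)
v(P, J) = -233 + P
x(c) = -6399/1192 + 2*c²/3 (x(c) = ((c² + c*c) - 19197/1192)/3 = ((c² + c²) - 19197/1192)/3 = (2*c² - 19197/1192)/3 = (-19197/1192 + 2*c²)/3 = -6399/1192 + 2*c²/3)
v(-511, 621) - x(-200) = (-233 - 511) - (-6399/1192 + (⅔)*(-200)²) = -744 - (-6399/1192 + (⅔)*40000) = -744 - (-6399/1192 + 80000/3) = -744 - 1*95340803/3576 = -744 - 95340803/3576 = -98001347/3576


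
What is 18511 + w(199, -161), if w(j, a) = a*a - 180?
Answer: 44252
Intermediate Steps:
w(j, a) = -180 + a**2 (w(j, a) = a**2 - 180 = -180 + a**2)
18511 + w(199, -161) = 18511 + (-180 + (-161)**2) = 18511 + (-180 + 25921) = 18511 + 25741 = 44252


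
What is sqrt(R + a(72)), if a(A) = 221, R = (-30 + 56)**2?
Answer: sqrt(897) ≈ 29.950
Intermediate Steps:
R = 676 (R = 26**2 = 676)
sqrt(R + a(72)) = sqrt(676 + 221) = sqrt(897)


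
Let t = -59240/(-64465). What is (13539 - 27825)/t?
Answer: -92094699/5924 ≈ -15546.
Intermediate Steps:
t = 11848/12893 (t = -59240*(-1/64465) = 11848/12893 ≈ 0.91895)
(13539 - 27825)/t = (13539 - 27825)/(11848/12893) = -14286*12893/11848 = -92094699/5924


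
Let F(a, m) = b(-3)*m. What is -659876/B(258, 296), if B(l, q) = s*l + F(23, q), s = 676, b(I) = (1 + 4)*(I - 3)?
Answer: -164969/41382 ≈ -3.9865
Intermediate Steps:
b(I) = -15 + 5*I (b(I) = 5*(-3 + I) = -15 + 5*I)
F(a, m) = -30*m (F(a, m) = (-15 + 5*(-3))*m = (-15 - 15)*m = -30*m)
B(l, q) = -30*q + 676*l (B(l, q) = 676*l - 30*q = -30*q + 676*l)
-659876/B(258, 296) = -659876/(-30*296 + 676*258) = -659876/(-8880 + 174408) = -659876/165528 = -659876*1/165528 = -164969/41382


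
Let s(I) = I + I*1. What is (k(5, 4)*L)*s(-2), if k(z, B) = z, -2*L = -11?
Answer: -110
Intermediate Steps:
L = 11/2 (L = -1/2*(-11) = 11/2 ≈ 5.5000)
s(I) = 2*I (s(I) = I + I = 2*I)
(k(5, 4)*L)*s(-2) = (5*(11/2))*(2*(-2)) = (55/2)*(-4) = -110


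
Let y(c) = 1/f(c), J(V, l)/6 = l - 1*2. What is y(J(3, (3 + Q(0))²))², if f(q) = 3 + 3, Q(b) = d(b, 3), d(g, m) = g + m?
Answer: 1/36 ≈ 0.027778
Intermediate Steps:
Q(b) = 3 + b (Q(b) = b + 3 = 3 + b)
J(V, l) = -12 + 6*l (J(V, l) = 6*(l - 1*2) = 6*(l - 2) = 6*(-2 + l) = -12 + 6*l)
f(q) = 6
y(c) = ⅙ (y(c) = 1/6 = ⅙)
y(J(3, (3 + Q(0))²))² = (⅙)² = 1/36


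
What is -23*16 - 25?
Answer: -393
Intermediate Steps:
-23*16 - 25 = -368 - 25 = -393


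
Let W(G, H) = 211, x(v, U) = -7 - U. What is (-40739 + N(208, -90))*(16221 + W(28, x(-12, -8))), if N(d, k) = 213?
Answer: -665923232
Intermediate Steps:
(-40739 + N(208, -90))*(16221 + W(28, x(-12, -8))) = (-40739 + 213)*(16221 + 211) = -40526*16432 = -665923232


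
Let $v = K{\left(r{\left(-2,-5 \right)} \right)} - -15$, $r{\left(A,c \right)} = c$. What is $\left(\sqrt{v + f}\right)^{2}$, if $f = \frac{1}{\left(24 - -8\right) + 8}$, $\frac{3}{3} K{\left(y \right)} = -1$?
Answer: $\frac{561}{40} \approx 14.025$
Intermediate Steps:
$K{\left(y \right)} = -1$
$f = \frac{1}{40}$ ($f = \frac{1}{\left(24 + 8\right) + 8} = \frac{1}{32 + 8} = \frac{1}{40} \approx 0.025$)
$v = 14$ ($v = -1 - -15 = -1 + 15 = 14$)
$\left(\sqrt{v + f}\right)^{2} = \left(\sqrt{14 + \frac{1}{40}}\right)^{2} = \left(\sqrt{\frac{561}{40}}\right)^{2} = \left(\frac{\sqrt{5610}}{20}\right)^{2} = \frac{561}{40}$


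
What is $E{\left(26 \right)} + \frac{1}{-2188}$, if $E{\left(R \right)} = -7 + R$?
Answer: $\frac{41571}{2188} \approx 19.0$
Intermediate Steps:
$E{\left(26 \right)} + \frac{1}{-2188} = \left(-7 + 26\right) + \frac{1}{-2188} = 19 - \frac{1}{2188} = \frac{41571}{2188}$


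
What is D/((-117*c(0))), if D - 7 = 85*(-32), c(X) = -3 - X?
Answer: -2713/351 ≈ -7.7293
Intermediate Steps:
D = -2713 (D = 7 + 85*(-32) = 7 - 2720 = -2713)
D/((-117*c(0))) = -2713*(-1/(117*(-3 - 1*0))) = -2713*(-1/(117*(-3 + 0))) = -2713/((-117*(-3))) = -2713/351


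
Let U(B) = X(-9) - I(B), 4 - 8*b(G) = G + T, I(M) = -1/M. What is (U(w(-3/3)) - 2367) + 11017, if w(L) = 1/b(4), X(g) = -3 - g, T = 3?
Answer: 69245/8 ≈ 8655.6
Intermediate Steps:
b(G) = ⅛ - G/8 (b(G) = ½ - (G + 3)/8 = ½ - (3 + G)/8 = ½ + (-3/8 - G/8) = ⅛ - G/8)
w(L) = -8/3 (w(L) = 1/(⅛ - ⅛*4) = 1/(⅛ - ½) = 1/(-3/8) = -8/3)
U(B) = 6 + 1/B (U(B) = (-3 - 1*(-9)) - (-1)/B = (-3 + 9) + 1/B = 6 + 1/B)
(U(w(-3/3)) - 2367) + 11017 = ((6 + 1/(-8/3)) - 2367) + 11017 = ((6 - 3/8) - 2367) + 11017 = (45/8 - 2367) + 11017 = -18891/8 + 11017 = 69245/8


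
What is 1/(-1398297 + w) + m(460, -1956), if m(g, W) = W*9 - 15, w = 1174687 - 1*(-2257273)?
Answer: -35831108396/2033663 ≈ -17619.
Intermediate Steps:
w = 3431960 (w = 1174687 + 2257273 = 3431960)
m(g, W) = -15 + 9*W (m(g, W) = 9*W - 15 = -15 + 9*W)
1/(-1398297 + w) + m(460, -1956) = 1/(-1398297 + 3431960) + (-15 + 9*(-1956)) = 1/2033663 + (-15 - 17604) = 1/2033663 - 17619 = -35831108396/2033663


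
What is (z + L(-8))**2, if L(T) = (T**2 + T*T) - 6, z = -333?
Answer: 44521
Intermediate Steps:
L(T) = -6 + 2*T**2 (L(T) = (T**2 + T**2) - 6 = 2*T**2 - 6 = -6 + 2*T**2)
(z + L(-8))**2 = (-333 + (-6 + 2*(-8)**2))**2 = (-333 + (-6 + 2*64))**2 = (-333 + (-6 + 128))**2 = (-333 + 122)**2 = (-211)**2 = 44521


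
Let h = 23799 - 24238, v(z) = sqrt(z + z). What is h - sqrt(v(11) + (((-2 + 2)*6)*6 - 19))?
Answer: -439 - I*sqrt(19 - sqrt(22)) ≈ -439.0 - 3.7828*I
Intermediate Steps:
v(z) = sqrt(2)*sqrt(z) (v(z) = sqrt(2*z) = sqrt(2)*sqrt(z))
h = -439
h - sqrt(v(11) + (((-2 + 2)*6)*6 - 19)) = -439 - sqrt(sqrt(2)*sqrt(11) + (((-2 + 2)*6)*6 - 19)) = -439 - sqrt(sqrt(22) + ((0*6)*6 - 19)) = -439 - sqrt(sqrt(22) + (0*6 - 19)) = -439 - sqrt(sqrt(22) + (0 - 19)) = -439 - sqrt(sqrt(22) - 19) = -439 - sqrt(-19 + sqrt(22))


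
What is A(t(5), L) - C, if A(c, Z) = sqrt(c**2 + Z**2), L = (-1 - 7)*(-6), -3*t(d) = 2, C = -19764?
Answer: 19764 + 2*sqrt(5185)/3 ≈ 19812.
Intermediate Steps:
t(d) = -2/3 (t(d) = -1/3*2 = -2/3)
L = 48 (L = -8*(-6) = 48)
A(c, Z) = sqrt(Z**2 + c**2)
A(t(5), L) - C = sqrt(48**2 + (-2/3)**2) - 1*(-19764) = sqrt(2304 + 4/9) + 19764 = sqrt(20740/9) + 19764 = 2*sqrt(5185)/3 + 19764 = 19764 + 2*sqrt(5185)/3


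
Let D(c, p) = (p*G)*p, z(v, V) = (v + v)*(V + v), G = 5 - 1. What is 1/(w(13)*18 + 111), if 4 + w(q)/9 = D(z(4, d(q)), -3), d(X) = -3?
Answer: 1/5295 ≈ 0.00018886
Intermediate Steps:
G = 4
z(v, V) = 2*v*(V + v) (z(v, V) = (2*v)*(V + v) = 2*v*(V + v))
D(c, p) = 4*p**2 (D(c, p) = (p*4)*p = (4*p)*p = 4*p**2)
w(q) = 288 (w(q) = -36 + 9*(4*(-3)**2) = -36 + 9*(4*9) = -36 + 9*36 = -36 + 324 = 288)
1/(w(13)*18 + 111) = 1/(288*18 + 111) = 1/(5184 + 111) = 1/5295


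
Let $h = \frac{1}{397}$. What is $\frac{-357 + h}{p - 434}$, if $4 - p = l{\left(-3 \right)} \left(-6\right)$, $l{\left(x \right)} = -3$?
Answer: $\frac{4429}{5558} \approx 0.79687$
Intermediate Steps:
$h = \frac{1}{397} \approx 0.0025189$
$p = -14$ ($p = 4 - \left(-3\right) \left(-6\right) = 4 - 18 = -14$)
$\frac{-357 + h}{p - 434} = \frac{-357 + \frac{1}{397}}{-14 - 434} = - \frac{141728}{397 \left(-448\right)} = \left(- \frac{141728}{397}\right) \left(- \frac{1}{448}\right) = \frac{4429}{5558}$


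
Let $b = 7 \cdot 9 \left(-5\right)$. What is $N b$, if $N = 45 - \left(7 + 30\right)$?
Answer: $-2520$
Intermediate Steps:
$b = -315$ ($b = 63 \left(-5\right) = -315$)
$N = 8$ ($N = 45 - 37 = 8$)
$N b = 8 \left(-315\right) = -2520$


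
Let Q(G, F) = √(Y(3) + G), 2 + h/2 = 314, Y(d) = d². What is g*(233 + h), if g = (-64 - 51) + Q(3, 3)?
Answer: -98555 + 1714*√3 ≈ -95586.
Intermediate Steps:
h = 624 (h = -4 + 2*314 = -4 + 628 = 624)
Q(G, F) = √(9 + G) (Q(G, F) = √(3² + G) = √(9 + G))
g = -115 + 2*√3 (g = (-64 - 51) + √(9 + 3) = -115 + √12 = -115 + 2*√3 ≈ -111.54)
g*(233 + h) = (-115 + 2*√3)*(233 + 624) = (-115 + 2*√3)*857 = -98555 + 1714*√3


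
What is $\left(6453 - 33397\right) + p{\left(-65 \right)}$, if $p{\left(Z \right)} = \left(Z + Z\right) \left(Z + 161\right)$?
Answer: $-39424$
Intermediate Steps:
$p{\left(Z \right)} = 2 Z \left(161 + Z\right)$
$\left(6453 - 33397\right) + p{\left(-65 \right)} = \left(6453 - 33397\right) + 2 \left(-65\right) \left(161 - 65\right) = -26944 + 2 \left(-65\right) 96 = -26944 - 12480 = -39424$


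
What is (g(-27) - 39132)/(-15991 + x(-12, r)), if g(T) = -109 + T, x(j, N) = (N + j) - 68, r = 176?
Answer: 39268/15895 ≈ 2.4705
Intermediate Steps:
x(j, N) = -68 + N + j
(g(-27) - 39132)/(-15991 + x(-12, r)) = ((-109 - 27) - 39132)/(-15991 + (-68 + 176 - 12)) = (-136 - 39132)/(-15991 + 96) = -39268/(-15895) = -39268*(-1/15895) = 39268/15895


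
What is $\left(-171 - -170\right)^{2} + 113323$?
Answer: $113324$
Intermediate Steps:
$\left(-171 - -170\right)^{2} + 113323 = \left(-171 + \left(-274 + 444\right)\right)^{2} + 113323 = \left(-171 + 170\right)^{2} + 113323 = \left(-1\right)^{2} + 113323 = 1 + 113323 = 113324$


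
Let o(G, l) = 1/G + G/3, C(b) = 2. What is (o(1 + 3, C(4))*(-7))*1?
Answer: -133/12 ≈ -11.083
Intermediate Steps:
o(G, l) = 1/G + G/3 (o(G, l) = 1/G + G*(⅓) = 1/G + G/3)
(o(1 + 3, C(4))*(-7))*1 = ((1/(1 + 3) + (1 + 3)/3)*(-7))*1 = ((1/4 + (⅓)*4)*(-7))*1 = ((¼ + 4/3)*(-7))*1 = ((19/12)*(-7))*1 = -133/12*1 = -133/12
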